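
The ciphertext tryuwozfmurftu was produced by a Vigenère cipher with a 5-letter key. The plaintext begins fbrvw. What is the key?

oqhza

Subtract each crib letter from the matching ciphertext letter (mod 26):
t(19)−f(5)=14 → o
r(17)−b(1)=16 → q
y(24)−r(17)=7 → h
u(20)−v(21)=-1≡25 → z
w(22)−w(22)=0 → a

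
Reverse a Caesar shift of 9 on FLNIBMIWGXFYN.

WCEZSDZNXOWPE

F(5): 5−9=-4≡22 → W
L(11): 11−9=2 → C
N(13): 13−9=4 → E
I(8): 8−9=-1≡25 → Z
B(1): 1−9=-8≡18 → S
M(12): 12−9=3 → D
I(8): 8−9=-1≡25 → Z
W(22): 22−9=13 → N
G(6): 6−9=-3≡23 → X
X(23): 23−9=14 → O
F(5): 5−9=-4≡22 → W
Y(24): 24−9=15 → P
N(13): 13−9=4 → E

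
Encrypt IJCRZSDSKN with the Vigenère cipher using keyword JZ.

RILQIRMRTM

Repeat the key across the message: JZJZJZJZJZ
I(8)+J(9): 17 → R
J(9)+Z(25): 34≡8 → I
C(2)+J(9): 11 → L
R(17)+Z(25): 42≡16 → Q
Z(25)+J(9): 34≡8 → I
S(18)+Z(25): 43≡17 → R
D(3)+J(9): 12 → M
S(18)+Z(25): 43≡17 → R
K(10)+J(9): 19 → T
N(13)+Z(25): 38≡12 → M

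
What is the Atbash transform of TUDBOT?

T(19) → G(6)
U(20) → F(5)
D(3) → W(22)
B(1) → Y(24)
O(14) → L(11)
T(19) → G(6)

GFWYLG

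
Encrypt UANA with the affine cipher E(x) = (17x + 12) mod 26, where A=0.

U(20): 17·20+12=352≡14 → O
A(0): 17·0+12=12 → M
N(13): 17·13+12=233≡25 → Z
A(0): 17·0+12=12 → M

OMZM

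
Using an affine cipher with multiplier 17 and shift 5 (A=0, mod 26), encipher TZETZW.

QOVQOP

T(19): 17·19+5=328≡16 → Q
Z(25): 17·25+5=430≡14 → O
E(4): 17·4+5=73≡21 → V
T(19): 17·19+5=328≡16 → Q
Z(25): 17·25+5=430≡14 → O
W(22): 17·22+5=379≡15 → P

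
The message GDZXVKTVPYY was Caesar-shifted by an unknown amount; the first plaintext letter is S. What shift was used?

From the crib: G(6)−S(18)=-12≡14, so the shift is 14.

14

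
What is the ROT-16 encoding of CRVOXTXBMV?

C(2): 2+16=18 → S
R(17): 17+16=33≡7 → H
V(21): 21+16=37≡11 → L
O(14): 14+16=30≡4 → E
X(23): 23+16=39≡13 → N
T(19): 19+16=35≡9 → J
X(23): 23+16=39≡13 → N
B(1): 1+16=17 → R
M(12): 12+16=28≡2 → C
V(21): 21+16=37≡11 → L

SHLENJNRCL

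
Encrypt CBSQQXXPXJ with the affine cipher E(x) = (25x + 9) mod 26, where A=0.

HIRTTMMUMA

C(2): 25·2+9=59≡7 → H
B(1): 25·1+9=34≡8 → I
S(18): 25·18+9=459≡17 → R
Q(16): 25·16+9=409≡19 → T
Q(16): 25·16+9=409≡19 → T
X(23): 25·23+9=584≡12 → M
X(23): 25·23+9=584≡12 → M
P(15): 25·15+9=384≡20 → U
X(23): 25·23+9=584≡12 → M
J(9): 25·9+9=234≡0 → A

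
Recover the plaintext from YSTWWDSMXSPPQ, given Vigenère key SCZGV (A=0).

GQUQBLQNRXXNR

Repeat the key across the ciphertext: SCZGVSCZGVSCZ
Y(24)−S(18): 6 → G
S(18)−C(2): 16 → Q
T(19)−Z(25): -6≡20 → U
W(22)−G(6): 16 → Q
W(22)−V(21): 1 → B
D(3)−S(18): -15≡11 → L
S(18)−C(2): 16 → Q
M(12)−Z(25): -13≡13 → N
X(23)−G(6): 17 → R
S(18)−V(21): -3≡23 → X
P(15)−S(18): -3≡23 → X
P(15)−C(2): 13 → N
Q(16)−Z(25): -9≡17 → R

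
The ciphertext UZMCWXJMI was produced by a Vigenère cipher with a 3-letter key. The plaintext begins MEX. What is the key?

IVP

Subtract each crib letter from the matching ciphertext letter (mod 26):
U(20)−M(12)=8 → I
Z(25)−E(4)=21 → V
M(12)−X(23)=-11≡15 → P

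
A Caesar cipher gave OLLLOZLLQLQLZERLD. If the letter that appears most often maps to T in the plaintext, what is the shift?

18

The most frequent ciphertext letter is L (appears 8 times).
L is position 11; T is position 19.
Shift = -8≡18.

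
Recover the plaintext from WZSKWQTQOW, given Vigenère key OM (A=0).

Repeat the key across the ciphertext: OMOMOMOMOM
W(22)−O(14): 8 → I
Z(25)−M(12): 13 → N
S(18)−O(14): 4 → E
K(10)−M(12): -2≡24 → Y
W(22)−O(14): 8 → I
Q(16)−M(12): 4 → E
T(19)−O(14): 5 → F
Q(16)−M(12): 4 → E
O(14)−O(14): 0 → A
W(22)−M(12): 10 → K

INEYIEFEAK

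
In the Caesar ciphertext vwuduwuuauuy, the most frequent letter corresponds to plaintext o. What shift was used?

6

The most frequent ciphertext letter is u (appears 6 times).
u is position 20; o is position 14.
Shift = 6.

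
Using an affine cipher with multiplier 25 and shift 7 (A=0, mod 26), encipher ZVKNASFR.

Z(25): 25·25+7=632≡8 → I
V(21): 25·21+7=532≡12 → M
K(10): 25·10+7=257≡23 → X
N(13): 25·13+7=332≡20 → U
A(0): 25·0+7=7 → H
S(18): 25·18+7=457≡15 → P
F(5): 25·5+7=132≡2 → C
R(17): 25·17+7=432≡16 → Q

IMXUHPCQ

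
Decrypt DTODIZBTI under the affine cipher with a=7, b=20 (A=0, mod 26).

The inverse of 7 mod 26 is 15, since 7·15=105≡1. Apply D(y)=15·(y−20) mod 26:
D(3): 15·(3−20)=-255≡5 → F
T(19): 15·(19−20)=-15≡11 → L
O(14): 15·(14−20)=-90≡14 → O
D(3): 15·(3−20)=-255≡5 → F
I(8): 15·(8−20)=-180≡2 → C
Z(25): 15·(25−20)=75≡23 → X
B(1): 15·(1−20)=-285≡1 → B
T(19): 15·(19−20)=-15≡11 → L
I(8): 15·(8−20)=-180≡2 → C

FLOFCXBLC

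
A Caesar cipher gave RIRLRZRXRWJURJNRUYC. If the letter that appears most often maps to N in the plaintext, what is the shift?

4

The most frequent ciphertext letter is R (appears 7 times).
R is position 17; N is position 13.
Shift = 4.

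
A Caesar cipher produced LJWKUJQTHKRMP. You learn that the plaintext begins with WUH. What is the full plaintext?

From the crib: L(11)−W(22)=-11≡15, so the shift is 15.
Subtract 15 from each ciphertext letter:
L(11): 11−15=-4≡22 → W
J(9): 9−15=-6≡20 → U
W(22): 22−15=7 → H
K(10): 10−15=-5≡21 → V
U(20): 20−15=5 → F
J(9): 9−15=-6≡20 → U
Q(16): 16−15=1 → B
T(19): 19−15=4 → E
H(7): 7−15=-8≡18 → S
K(10): 10−15=-5≡21 → V
R(17): 17−15=2 → C
M(12): 12−15=-3≡23 → X
P(15): 15−15=0 → A

WUHVFUBESVCXA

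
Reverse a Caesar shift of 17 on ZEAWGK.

Z(25): 25−17=8 → I
E(4): 4−17=-13≡13 → N
A(0): 0−17=-17≡9 → J
W(22): 22−17=5 → F
G(6): 6−17=-11≡15 → P
K(10): 10−17=-7≡19 → T

INJFPT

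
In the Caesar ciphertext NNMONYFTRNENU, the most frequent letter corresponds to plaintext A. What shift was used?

The most frequent ciphertext letter is N (appears 5 times).
N is position 13; A is position 0.
Shift = 13.

13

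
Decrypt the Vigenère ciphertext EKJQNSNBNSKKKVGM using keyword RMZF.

Repeat the key across the ciphertext: RMZFRMZFRMZFRMZF
E(4)−R(17): -13≡13 → N
K(10)−M(12): -2≡24 → Y
J(9)−Z(25): -16≡10 → K
Q(16)−F(5): 11 → L
N(13)−R(17): -4≡22 → W
S(18)−M(12): 6 → G
N(13)−Z(25): -12≡14 → O
B(1)−F(5): -4≡22 → W
N(13)−R(17): -4≡22 → W
S(18)−M(12): 6 → G
K(10)−Z(25): -15≡11 → L
K(10)−F(5): 5 → F
K(10)−R(17): -7≡19 → T
V(21)−M(12): 9 → J
G(6)−Z(25): -19≡7 → H
M(12)−F(5): 7 → H

NYKLWGOWWGLFTJHH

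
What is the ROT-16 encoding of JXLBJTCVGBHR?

ZNBRZJSLWRXH

J(9): 9+16=25 → Z
X(23): 23+16=39≡13 → N
L(11): 11+16=27≡1 → B
B(1): 1+16=17 → R
J(9): 9+16=25 → Z
T(19): 19+16=35≡9 → J
C(2): 2+16=18 → S
V(21): 21+16=37≡11 → L
G(6): 6+16=22 → W
B(1): 1+16=17 → R
H(7): 7+16=23 → X
R(17): 17+16=33≡7 → H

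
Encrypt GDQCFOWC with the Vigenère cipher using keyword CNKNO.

Repeat the key across the message: CNKNOCNK
G(6)+C(2): 8 → I
D(3)+N(13): 16 → Q
Q(16)+K(10): 26≡0 → A
C(2)+N(13): 15 → P
F(5)+O(14): 19 → T
O(14)+C(2): 16 → Q
W(22)+N(13): 35≡9 → J
C(2)+K(10): 12 → M

IQAPTQJM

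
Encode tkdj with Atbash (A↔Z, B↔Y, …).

gpwq

t(19) → g(6)
k(10) → p(15)
d(3) → w(22)
j(9) → q(16)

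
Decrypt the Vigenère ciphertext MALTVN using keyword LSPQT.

Repeat the key across the ciphertext: LSPQTL
M(12)−L(11): 1 → B
A(0)−S(18): -18≡8 → I
L(11)−P(15): -4≡22 → W
T(19)−Q(16): 3 → D
V(21)−T(19): 2 → C
N(13)−L(11): 2 → C

BIWDCC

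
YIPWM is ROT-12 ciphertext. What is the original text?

MWDKA

Y(24): 24−12=12 → M
I(8): 8−12=-4≡22 → W
P(15): 15−12=3 → D
W(22): 22−12=10 → K
M(12): 12−12=0 → A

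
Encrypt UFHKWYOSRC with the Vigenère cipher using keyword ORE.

IWLYNCCJVQ

Repeat the key across the message: OREOREOREO
U(20)+O(14): 34≡8 → I
F(5)+R(17): 22 → W
H(7)+E(4): 11 → L
K(10)+O(14): 24 → Y
W(22)+R(17): 39≡13 → N
Y(24)+E(4): 28≡2 → C
O(14)+O(14): 28≡2 → C
S(18)+R(17): 35≡9 → J
R(17)+E(4): 21 → V
C(2)+O(14): 16 → Q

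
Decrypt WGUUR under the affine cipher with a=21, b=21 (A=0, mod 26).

FDVVG

The inverse of 21 mod 26 is 5, since 21·5=105≡1. Apply D(y)=5·(y−21) mod 26:
W(22): 5·(22−21)=5 → F
G(6): 5·(6−21)=-75≡3 → D
U(20): 5·(20−21)=-5≡21 → V
U(20): 5·(20−21)=-5≡21 → V
R(17): 5·(17−21)=-20≡6 → G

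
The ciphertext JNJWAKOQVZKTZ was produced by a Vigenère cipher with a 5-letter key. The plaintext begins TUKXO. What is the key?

QTZZM

Subtract each crib letter from the matching ciphertext letter (mod 26):
J(9)−T(19)=-10≡16 → Q
N(13)−U(20)=-7≡19 → T
J(9)−K(10)=-1≡25 → Z
W(22)−X(23)=-1≡25 → Z
A(0)−O(14)=-14≡12 → M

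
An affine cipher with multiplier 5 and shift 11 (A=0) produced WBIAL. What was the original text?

XYPDA

The inverse of 5 mod 26 is 21, since 5·21=105≡1. Apply D(y)=21·(y−11) mod 26:
W(22): 21·(22−11)=231≡23 → X
B(1): 21·(1−11)=-210≡24 → Y
I(8): 21·(8−11)=-63≡15 → P
A(0): 21·(0−11)=-231≡3 → D
L(11): 21·(11−11)=0 → A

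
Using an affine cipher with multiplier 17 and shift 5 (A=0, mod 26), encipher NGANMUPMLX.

N(13): 17·13+5=226≡18 → S
G(6): 17·6+5=107≡3 → D
A(0): 17·0+5=5 → F
N(13): 17·13+5=226≡18 → S
M(12): 17·12+5=209≡1 → B
U(20): 17·20+5=345≡7 → H
P(15): 17·15+5=260≡0 → A
M(12): 17·12+5=209≡1 → B
L(11): 17·11+5=192≡10 → K
X(23): 17·23+5=396≡6 → G

SDFSBHABKG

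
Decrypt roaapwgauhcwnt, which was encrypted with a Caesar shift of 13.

r(17): 17−13=4 → e
o(14): 14−13=1 → b
a(0): 0−13=-13≡13 → n
a(0): 0−13=-13≡13 → n
p(15): 15−13=2 → c
w(22): 22−13=9 → j
g(6): 6−13=-7≡19 → t
a(0): 0−13=-13≡13 → n
u(20): 20−13=7 → h
h(7): 7−13=-6≡20 → u
c(2): 2−13=-11≡15 → p
w(22): 22−13=9 → j
n(13): 13−13=0 → a
t(19): 19−13=6 → g

ebnncjtnhupjag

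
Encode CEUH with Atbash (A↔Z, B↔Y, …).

C(2) → X(23)
E(4) → V(21)
U(20) → F(5)
H(7) → S(18)

XVFS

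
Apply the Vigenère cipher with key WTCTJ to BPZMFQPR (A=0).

Repeat the key across the message: WTCTJWTC
B(1)+W(22): 23 → X
P(15)+T(19): 34≡8 → I
Z(25)+C(2): 27≡1 → B
M(12)+T(19): 31≡5 → F
F(5)+J(9): 14 → O
Q(16)+W(22): 38≡12 → M
P(15)+T(19): 34≡8 → I
R(17)+C(2): 19 → T

XIBFOMIT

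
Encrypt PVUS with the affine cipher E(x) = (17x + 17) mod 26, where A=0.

MKTL

P(15): 17·15+17=272≡12 → M
V(21): 17·21+17=374≡10 → K
U(20): 17·20+17=357≡19 → T
S(18): 17·18+17=323≡11 → L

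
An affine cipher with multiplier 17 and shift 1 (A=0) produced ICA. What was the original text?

FXD

The inverse of 17 mod 26 is 23, since 17·23=391≡1. Apply D(y)=23·(y−1) mod 26:
I(8): 23·(8−1)=161≡5 → F
C(2): 23·(2−1)=23 → X
A(0): 23·(0−1)=-23≡3 → D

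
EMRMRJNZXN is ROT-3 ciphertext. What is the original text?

BJOJOGKWUK

E(4): 4−3=1 → B
M(12): 12−3=9 → J
R(17): 17−3=14 → O
M(12): 12−3=9 → J
R(17): 17−3=14 → O
J(9): 9−3=6 → G
N(13): 13−3=10 → K
Z(25): 25−3=22 → W
X(23): 23−3=20 → U
N(13): 13−3=10 → K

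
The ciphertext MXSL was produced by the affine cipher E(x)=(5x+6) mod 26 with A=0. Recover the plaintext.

WTSB

The inverse of 5 mod 26 is 21, since 5·21=105≡1. Apply D(y)=21·(y−6) mod 26:
M(12): 21·(12−6)=126≡22 → W
X(23): 21·(23−6)=357≡19 → T
S(18): 21·(18−6)=252≡18 → S
L(11): 21·(11−6)=105≡1 → B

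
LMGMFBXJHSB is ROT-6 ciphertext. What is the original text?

FGAGZVRDBMV

L(11): 11−6=5 → F
M(12): 12−6=6 → G
G(6): 6−6=0 → A
M(12): 12−6=6 → G
F(5): 5−6=-1≡25 → Z
B(1): 1−6=-5≡21 → V
X(23): 23−6=17 → R
J(9): 9−6=3 → D
H(7): 7−6=1 → B
S(18): 18−6=12 → M
B(1): 1−6=-5≡21 → V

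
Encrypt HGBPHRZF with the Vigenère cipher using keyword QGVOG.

Repeat the key across the message: QGVOGQGV
H(7)+Q(16): 23 → X
G(6)+G(6): 12 → M
B(1)+V(21): 22 → W
P(15)+O(14): 29≡3 → D
H(7)+G(6): 13 → N
R(17)+Q(16): 33≡7 → H
Z(25)+G(6): 31≡5 → F
F(5)+V(21): 26≡0 → A

XMWDNHFA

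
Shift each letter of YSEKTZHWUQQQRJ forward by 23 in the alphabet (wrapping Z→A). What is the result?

Y(24): 24+23=47≡21 → V
S(18): 18+23=41≡15 → P
E(4): 4+23=27≡1 → B
K(10): 10+23=33≡7 → H
T(19): 19+23=42≡16 → Q
Z(25): 25+23=48≡22 → W
H(7): 7+23=30≡4 → E
W(22): 22+23=45≡19 → T
U(20): 20+23=43≡17 → R
Q(16): 16+23=39≡13 → N
Q(16): 16+23=39≡13 → N
Q(16): 16+23=39≡13 → N
R(17): 17+23=40≡14 → O
J(9): 9+23=32≡6 → G

VPBHQWETRNNNOG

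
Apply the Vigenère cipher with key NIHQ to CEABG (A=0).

Repeat the key across the message: NIHQN
C(2)+N(13): 15 → P
E(4)+I(8): 12 → M
A(0)+H(7): 7 → H
B(1)+Q(16): 17 → R
G(6)+N(13): 19 → T

PMHRT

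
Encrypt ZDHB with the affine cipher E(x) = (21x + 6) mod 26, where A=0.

LRXB

Z(25): 21·25+6=531≡11 → L
D(3): 21·3+6=69≡17 → R
H(7): 21·7+6=153≡23 → X
B(1): 21·1+6=27≡1 → B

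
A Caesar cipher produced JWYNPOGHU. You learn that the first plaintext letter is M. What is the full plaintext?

From the crib: J(9)−M(12)=-3≡23, so the shift is 23.
Subtract 23 from each ciphertext letter:
J(9): 9−23=-14≡12 → M
W(22): 22−23=-1≡25 → Z
Y(24): 24−23=1 → B
N(13): 13−23=-10≡16 → Q
P(15): 15−23=-8≡18 → S
O(14): 14−23=-9≡17 → R
G(6): 6−23=-17≡9 → J
H(7): 7−23=-16≡10 → K
U(20): 20−23=-3≡23 → X

MZBQSRJKX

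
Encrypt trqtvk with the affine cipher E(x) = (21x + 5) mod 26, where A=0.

oydoeh

t(19): 21·19+5=404≡14 → o
r(17): 21·17+5=362≡24 → y
q(16): 21·16+5=341≡3 → d
t(19): 21·19+5=404≡14 → o
v(21): 21·21+5=446≡4 → e
k(10): 21·10+5=215≡7 → h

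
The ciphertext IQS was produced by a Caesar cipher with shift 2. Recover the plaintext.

GOQ

I(8): 8−2=6 → G
Q(16): 16−2=14 → O
S(18): 18−2=16 → Q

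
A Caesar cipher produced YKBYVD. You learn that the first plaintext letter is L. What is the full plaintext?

LXOLIQ

From the crib: Y(24)−L(11)=13, so the shift is 13.
Subtract 13 from each ciphertext letter:
Y(24): 24−13=11 → L
K(10): 10−13=-3≡23 → X
B(1): 1−13=-12≡14 → O
Y(24): 24−13=11 → L
V(21): 21−13=8 → I
D(3): 3−13=-10≡16 → Q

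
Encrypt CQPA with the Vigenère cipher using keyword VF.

Repeat the key across the message: VFVF
C(2)+V(21): 23 → X
Q(16)+F(5): 21 → V
P(15)+V(21): 36≡10 → K
A(0)+F(5): 5 → F

XVKF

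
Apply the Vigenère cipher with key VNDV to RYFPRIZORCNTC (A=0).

Repeat the key across the message: VNDVVNDVVNDVV
R(17)+V(21): 38≡12 → M
Y(24)+N(13): 37≡11 → L
F(5)+D(3): 8 → I
P(15)+V(21): 36≡10 → K
R(17)+V(21): 38≡12 → M
I(8)+N(13): 21 → V
Z(25)+D(3): 28≡2 → C
O(14)+V(21): 35≡9 → J
R(17)+V(21): 38≡12 → M
C(2)+N(13): 15 → P
N(13)+D(3): 16 → Q
T(19)+V(21): 40≡14 → O
C(2)+V(21): 23 → X

MLIKMVCJMPQOX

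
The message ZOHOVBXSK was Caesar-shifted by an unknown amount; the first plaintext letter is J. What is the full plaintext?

From the crib: Z(25)−J(9)=16, so the shift is 16.
Subtract 16 from each ciphertext letter:
Z(25): 25−16=9 → J
O(14): 14−16=-2≡24 → Y
H(7): 7−16=-9≡17 → R
O(14): 14−16=-2≡24 → Y
V(21): 21−16=5 → F
B(1): 1−16=-15≡11 → L
X(23): 23−16=7 → H
S(18): 18−16=2 → C
K(10): 10−16=-6≡20 → U

JYRYFLHCU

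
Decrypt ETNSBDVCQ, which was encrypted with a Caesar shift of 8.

E(4): 4−8=-4≡22 → W
T(19): 19−8=11 → L
N(13): 13−8=5 → F
S(18): 18−8=10 → K
B(1): 1−8=-7≡19 → T
D(3): 3−8=-5≡21 → V
V(21): 21−8=13 → N
C(2): 2−8=-6≡20 → U
Q(16): 16−8=8 → I

WLFKTVNUI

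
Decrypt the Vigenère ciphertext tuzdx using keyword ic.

lsrbp

Repeat the key across the ciphertext: icici
t(19)−i(8): 11 → l
u(20)−c(2): 18 → s
z(25)−i(8): 17 → r
d(3)−c(2): 1 → b
x(23)−i(8): 15 → p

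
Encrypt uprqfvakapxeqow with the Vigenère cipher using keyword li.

fxcyqdlslximbwh

Repeat the key across the message: lililililililil
u(20)+l(11): 31≡5 → f
p(15)+i(8): 23 → x
r(17)+l(11): 28≡2 → c
q(16)+i(8): 24 → y
f(5)+l(11): 16 → q
v(21)+i(8): 29≡3 → d
a(0)+l(11): 11 → l
k(10)+i(8): 18 → s
a(0)+l(11): 11 → l
p(15)+i(8): 23 → x
x(23)+l(11): 34≡8 → i
e(4)+i(8): 12 → m
q(16)+l(11): 27≡1 → b
o(14)+i(8): 22 → w
w(22)+l(11): 33≡7 → h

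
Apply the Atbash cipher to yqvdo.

y(24) → b(1)
q(16) → j(9)
v(21) → e(4)
d(3) → w(22)
o(14) → l(11)

bjewl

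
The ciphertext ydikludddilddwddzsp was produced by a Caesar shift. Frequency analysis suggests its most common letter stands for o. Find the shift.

The most frequent ciphertext letter is d (appears 8 times).
d is position 3; o is position 14.
Shift = -11≡15.

15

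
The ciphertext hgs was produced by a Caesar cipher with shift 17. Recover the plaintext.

qpb

h(7): 7−17=-10≡16 → q
g(6): 6−17=-11≡15 → p
s(18): 18−17=1 → b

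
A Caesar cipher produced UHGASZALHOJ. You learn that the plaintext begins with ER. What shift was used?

16

From the crib: U(20)−E(4)=16, so the shift is 16.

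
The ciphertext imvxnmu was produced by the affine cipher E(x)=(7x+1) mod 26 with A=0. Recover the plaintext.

bjosyjz

The inverse of 7 mod 26 is 15, since 7·15=105≡1. Apply D(y)=15·(y−1) mod 26:
i(8): 15·(8−1)=105≡1 → b
m(12): 15·(12−1)=165≡9 → j
v(21): 15·(21−1)=300≡14 → o
x(23): 15·(23−1)=330≡18 → s
n(13): 15·(13−1)=180≡24 → y
m(12): 15·(12−1)=165≡9 → j
u(20): 15·(20−1)=285≡25 → z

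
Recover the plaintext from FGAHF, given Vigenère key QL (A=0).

Repeat the key across the ciphertext: QLQLQ
F(5)−Q(16): -11≡15 → P
G(6)−L(11): -5≡21 → V
A(0)−Q(16): -16≡10 → K
H(7)−L(11): -4≡22 → W
F(5)−Q(16): -11≡15 → P

PVKWP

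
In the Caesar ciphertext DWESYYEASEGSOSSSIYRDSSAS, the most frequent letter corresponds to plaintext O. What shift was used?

4

The most frequent ciphertext letter is S (appears 9 times).
S is position 18; O is position 14.
Shift = 4.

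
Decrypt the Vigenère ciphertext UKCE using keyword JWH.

LOVV

Repeat the key across the ciphertext: JWHJ
U(20)−J(9): 11 → L
K(10)−W(22): -12≡14 → O
C(2)−H(7): -5≡21 → V
E(4)−J(9): -5≡21 → V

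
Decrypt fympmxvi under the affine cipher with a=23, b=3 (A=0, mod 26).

The inverse of 23 mod 26 is 17, since 23·17=391≡1. Apply D(y)=17·(y−3) mod 26:
f(5): 17·(5−3)=34≡8 → i
y(24): 17·(24−3)=357≡19 → t
m(12): 17·(12−3)=153≡23 → x
p(15): 17·(15−3)=204≡22 → w
m(12): 17·(12−3)=153≡23 → x
x(23): 17·(23−3)=340≡2 → c
v(21): 17·(21−3)=306≡20 → u
i(8): 17·(8−3)=85≡7 → h

itxwxcuh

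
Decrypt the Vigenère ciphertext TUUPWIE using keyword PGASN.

Repeat the key across the ciphertext: PGASNPG
T(19)−P(15): 4 → E
U(20)−G(6): 14 → O
U(20)−A(0): 20 → U
P(15)−S(18): -3≡23 → X
W(22)−N(13): 9 → J
I(8)−P(15): -7≡19 → T
E(4)−G(6): -2≡24 → Y

EOUXJTY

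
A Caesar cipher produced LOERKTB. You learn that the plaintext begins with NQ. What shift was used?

From the crib: L(11)−N(13)=-2≡24, so the shift is 24.

24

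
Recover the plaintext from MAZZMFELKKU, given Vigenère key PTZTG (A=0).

Repeat the key across the ciphertext: PTZTGPTZTGP
M(12)−P(15): -3≡23 → X
A(0)−T(19): -19≡7 → H
Z(25)−Z(25): 0 → A
Z(25)−T(19): 6 → G
M(12)−G(6): 6 → G
F(5)−P(15): -10≡16 → Q
E(4)−T(19): -15≡11 → L
L(11)−Z(25): -14≡12 → M
K(10)−T(19): -9≡17 → R
K(10)−G(6): 4 → E
U(20)−P(15): 5 → F

XHAGGQLMREF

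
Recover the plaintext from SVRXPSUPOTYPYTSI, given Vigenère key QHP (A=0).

Repeat the key across the ciphertext: QHPQHPQHPQHPQHPQ
S(18)−Q(16): 2 → C
V(21)−H(7): 14 → O
R(17)−P(15): 2 → C
X(23)−Q(16): 7 → H
P(15)−H(7): 8 → I
S(18)−P(15): 3 → D
U(20)−Q(16): 4 → E
P(15)−H(7): 8 → I
O(14)−P(15): -1≡25 → Z
T(19)−Q(16): 3 → D
Y(24)−H(7): 17 → R
P(15)−P(15): 0 → A
Y(24)−Q(16): 8 → I
T(19)−H(7): 12 → M
S(18)−P(15): 3 → D
I(8)−Q(16): -8≡18 → S

COCHIDEIZDRAIMDS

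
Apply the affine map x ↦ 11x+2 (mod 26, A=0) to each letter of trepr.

t(19): 11·19+2=211≡3 → d
r(17): 11·17+2=189≡7 → h
e(4): 11·4+2=46≡20 → u
p(15): 11·15+2=167≡11 → l
r(17): 11·17+2=189≡7 → h

dhulh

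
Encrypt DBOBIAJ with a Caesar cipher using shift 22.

ZXKXEWF

D(3): 3+22=25 → Z
B(1): 1+22=23 → X
O(14): 14+22=36≡10 → K
B(1): 1+22=23 → X
I(8): 8+22=30≡4 → E
A(0): 0+22=22 → W
J(9): 9+22=31≡5 → F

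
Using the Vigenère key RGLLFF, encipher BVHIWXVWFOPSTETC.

Repeat the key across the message: RGLLFFRGLLFFRGLL
B(1)+R(17): 18 → S
V(21)+G(6): 27≡1 → B
H(7)+L(11): 18 → S
I(8)+L(11): 19 → T
W(22)+F(5): 27≡1 → B
X(23)+F(5): 28≡2 → C
V(21)+R(17): 38≡12 → M
W(22)+G(6): 28≡2 → C
F(5)+L(11): 16 → Q
O(14)+L(11): 25 → Z
P(15)+F(5): 20 → U
S(18)+F(5): 23 → X
T(19)+R(17): 36≡10 → K
E(4)+G(6): 10 → K
T(19)+L(11): 30≡4 → E
C(2)+L(11): 13 → N

SBSTBCMCQZUXKKEN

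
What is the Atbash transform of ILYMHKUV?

ROBNSPFE

I(8) → R(17)
L(11) → O(14)
Y(24) → B(1)
M(12) → N(13)
H(7) → S(18)
K(10) → P(15)
U(20) → F(5)
V(21) → E(4)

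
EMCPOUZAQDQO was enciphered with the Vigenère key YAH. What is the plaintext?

Repeat the key across the ciphertext: YAHYAHYAHYAH
E(4)−Y(24): -20≡6 → G
M(12)−A(0): 12 → M
C(2)−H(7): -5≡21 → V
P(15)−Y(24): -9≡17 → R
O(14)−A(0): 14 → O
U(20)−H(7): 13 → N
Z(25)−Y(24): 1 → B
A(0)−A(0): 0 → A
Q(16)−H(7): 9 → J
D(3)−Y(24): -21≡5 → F
Q(16)−A(0): 16 → Q
O(14)−H(7): 7 → H

GMVRONBAJFQH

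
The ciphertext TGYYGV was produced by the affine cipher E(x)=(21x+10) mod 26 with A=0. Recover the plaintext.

The inverse of 21 mod 26 is 5, since 21·5=105≡1. Apply D(y)=5·(y−10) mod 26:
T(19): 5·(19−10)=45≡19 → T
G(6): 5·(6−10)=-20≡6 → G
Y(24): 5·(24−10)=70≡18 → S
Y(24): 5·(24−10)=70≡18 → S
G(6): 5·(6−10)=-20≡6 → G
V(21): 5·(21−10)=55≡3 → D

TGSSGD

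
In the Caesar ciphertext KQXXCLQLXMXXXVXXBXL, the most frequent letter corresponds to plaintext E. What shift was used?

The most frequent ciphertext letter is X (appears 9 times).
X is position 23; E is position 4.
Shift = 19.

19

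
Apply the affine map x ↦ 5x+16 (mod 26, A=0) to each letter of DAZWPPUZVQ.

D(3): 5·3+16=31≡5 → F
A(0): 5·0+16=16 → Q
Z(25): 5·25+16=141≡11 → L
W(22): 5·22+16=126≡22 → W
P(15): 5·15+16=91≡13 → N
P(15): 5·15+16=91≡13 → N
U(20): 5·20+16=116≡12 → M
Z(25): 5·25+16=141≡11 → L
V(21): 5·21+16=121≡17 → R
Q(16): 5·16+16=96≡18 → S

FQLWNNMLRS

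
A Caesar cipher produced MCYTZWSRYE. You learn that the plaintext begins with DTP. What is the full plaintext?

DTPKQNJIPV

From the crib: M(12)−D(3)=9, so the shift is 9.
Subtract 9 from each ciphertext letter:
M(12): 12−9=3 → D
C(2): 2−9=-7≡19 → T
Y(24): 24−9=15 → P
T(19): 19−9=10 → K
Z(25): 25−9=16 → Q
W(22): 22−9=13 → N
S(18): 18−9=9 → J
R(17): 17−9=8 → I
Y(24): 24−9=15 → P
E(4): 4−9=-5≡21 → V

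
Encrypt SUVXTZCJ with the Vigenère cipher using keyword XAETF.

Repeat the key across the message: XAETFXAE
S(18)+X(23): 41≡15 → P
U(20)+A(0): 20 → U
V(21)+E(4): 25 → Z
X(23)+T(19): 42≡16 → Q
T(19)+F(5): 24 → Y
Z(25)+X(23): 48≡22 → W
C(2)+A(0): 2 → C
J(9)+E(4): 13 → N

PUZQYWCN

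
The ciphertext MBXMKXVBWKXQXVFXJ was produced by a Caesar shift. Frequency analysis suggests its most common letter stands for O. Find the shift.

The most frequent ciphertext letter is X (appears 5 times).
X is position 23; O is position 14.
Shift = 9.

9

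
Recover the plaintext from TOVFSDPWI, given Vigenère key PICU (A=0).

Repeat the key across the ciphertext: PICUPICUP
T(19)−P(15): 4 → E
O(14)−I(8): 6 → G
V(21)−C(2): 19 → T
F(5)−U(20): -15≡11 → L
S(18)−P(15): 3 → D
D(3)−I(8): -5≡21 → V
P(15)−C(2): 13 → N
W(22)−U(20): 2 → C
I(8)−P(15): -7≡19 → T

EGTLDVNCT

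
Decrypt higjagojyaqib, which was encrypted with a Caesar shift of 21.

h(7): 7−21=-14≡12 → m
i(8): 8−21=-13≡13 → n
g(6): 6−21=-15≡11 → l
j(9): 9−21=-12≡14 → o
a(0): 0−21=-21≡5 → f
g(6): 6−21=-15≡11 → l
o(14): 14−21=-7≡19 → t
j(9): 9−21=-12≡14 → o
y(24): 24−21=3 → d
a(0): 0−21=-21≡5 → f
q(16): 16−21=-5≡21 → v
i(8): 8−21=-13≡13 → n
b(1): 1−21=-20≡6 → g

mnlofltodfvng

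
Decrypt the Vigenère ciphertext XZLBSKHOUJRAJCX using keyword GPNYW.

RKYDWESBWNLLWEB

Repeat the key across the ciphertext: GPNYWGPNYWGPNYW
X(23)−G(6): 17 → R
Z(25)−P(15): 10 → K
L(11)−N(13): -2≡24 → Y
B(1)−Y(24): -23≡3 → D
S(18)−W(22): -4≡22 → W
K(10)−G(6): 4 → E
H(7)−P(15): -8≡18 → S
O(14)−N(13): 1 → B
U(20)−Y(24): -4≡22 → W
J(9)−W(22): -13≡13 → N
R(17)−G(6): 11 → L
A(0)−P(15): -15≡11 → L
J(9)−N(13): -4≡22 → W
C(2)−Y(24): -22≡4 → E
X(23)−W(22): 1 → B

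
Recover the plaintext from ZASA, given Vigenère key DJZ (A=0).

Repeat the key across the ciphertext: DJZD
Z(25)−D(3): 22 → W
A(0)−J(9): -9≡17 → R
S(18)−Z(25): -7≡19 → T
A(0)−D(3): -3≡23 → X

WRTX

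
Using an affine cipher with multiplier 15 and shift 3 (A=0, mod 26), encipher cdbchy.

hwshez

c(2): 15·2+3=33≡7 → h
d(3): 15·3+3=48≡22 → w
b(1): 15·1+3=18 → s
c(2): 15·2+3=33≡7 → h
h(7): 15·7+3=108≡4 → e
y(24): 15·24+3=363≡25 → z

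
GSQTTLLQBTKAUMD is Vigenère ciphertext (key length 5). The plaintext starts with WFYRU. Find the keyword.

KNSCZ

Subtract each crib letter from the matching ciphertext letter (mod 26):
G(6)−W(22)=-16≡10 → K
S(18)−F(5)=13 → N
Q(16)−Y(24)=-8≡18 → S
T(19)−R(17)=2 → C
T(19)−U(20)=-1≡25 → Z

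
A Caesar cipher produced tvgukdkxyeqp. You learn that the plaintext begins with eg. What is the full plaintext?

From the crib: t(19)−e(4)=15, so the shift is 15.
Subtract 15 from each ciphertext letter:
t(19): 19−15=4 → e
v(21): 21−15=6 → g
g(6): 6−15=-9≡17 → r
u(20): 20−15=5 → f
k(10): 10−15=-5≡21 → v
d(3): 3−15=-12≡14 → o
k(10): 10−15=-5≡21 → v
x(23): 23−15=8 → i
y(24): 24−15=9 → j
e(4): 4−15=-11≡15 → p
q(16): 16−15=1 → b
p(15): 15−15=0 → a

egrfvovijpba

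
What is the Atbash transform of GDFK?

G(6) → T(19)
D(3) → W(22)
F(5) → U(20)
K(10) → P(15)

TWUP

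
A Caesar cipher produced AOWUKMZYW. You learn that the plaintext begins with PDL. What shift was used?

From the crib: A(0)−P(15)=-15≡11, so the shift is 11.

11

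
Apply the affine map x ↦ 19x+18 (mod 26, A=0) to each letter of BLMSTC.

B(1): 19·1+18=37≡11 → L
L(11): 19·11+18=227≡19 → T
M(12): 19·12+18=246≡12 → M
S(18): 19·18+18=360≡22 → W
T(19): 19·19+18=379≡15 → P
C(2): 19·2+18=56≡4 → E

LTMWPE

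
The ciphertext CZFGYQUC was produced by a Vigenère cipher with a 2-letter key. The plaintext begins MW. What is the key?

Subtract each crib letter from the matching ciphertext letter (mod 26):
C(2)−M(12)=-10≡16 → Q
Z(25)−W(22)=3 → D

QD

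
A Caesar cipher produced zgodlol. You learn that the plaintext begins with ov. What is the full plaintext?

ovdsada

From the crib: z(25)−o(14)=11, so the shift is 11.
Subtract 11 from each ciphertext letter:
z(25): 25−11=14 → o
g(6): 6−11=-5≡21 → v
o(14): 14−11=3 → d
d(3): 3−11=-8≡18 → s
l(11): 11−11=0 → a
o(14): 14−11=3 → d
l(11): 11−11=0 → a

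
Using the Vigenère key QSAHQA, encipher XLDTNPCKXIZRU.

Repeat the key across the message: QSAHQAQSAHQAQ
X(23)+Q(16): 39≡13 → N
L(11)+S(18): 29≡3 → D
D(3)+A(0): 3 → D
T(19)+H(7): 26≡0 → A
N(13)+Q(16): 29≡3 → D
P(15)+A(0): 15 → P
C(2)+Q(16): 18 → S
K(10)+S(18): 28≡2 → C
X(23)+A(0): 23 → X
I(8)+H(7): 15 → P
Z(25)+Q(16): 41≡15 → P
R(17)+A(0): 17 → R
U(20)+Q(16): 36≡10 → K

NDDADPSCXPPRK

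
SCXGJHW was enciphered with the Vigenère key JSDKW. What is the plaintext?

JKUWNYE

Repeat the key across the ciphertext: JSDKWJS
S(18)−J(9): 9 → J
C(2)−S(18): -16≡10 → K
X(23)−D(3): 20 → U
G(6)−K(10): -4≡22 → W
J(9)−W(22): -13≡13 → N
H(7)−J(9): -2≡24 → Y
W(22)−S(18): 4 → E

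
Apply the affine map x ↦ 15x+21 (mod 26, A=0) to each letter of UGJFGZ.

JHASHG

U(20): 15·20+21=321≡9 → J
G(6): 15·6+21=111≡7 → H
J(9): 15·9+21=156≡0 → A
F(5): 15·5+21=96≡18 → S
G(6): 15·6+21=111≡7 → H
Z(25): 15·25+21=396≡6 → G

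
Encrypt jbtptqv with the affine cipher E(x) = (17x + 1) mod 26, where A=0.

ysmwmnu

j(9): 17·9+1=154≡24 → y
b(1): 17·1+1=18 → s
t(19): 17·19+1=324≡12 → m
p(15): 17·15+1=256≡22 → w
t(19): 17·19+1=324≡12 → m
q(16): 17·16+1=273≡13 → n
v(21): 17·21+1=358≡20 → u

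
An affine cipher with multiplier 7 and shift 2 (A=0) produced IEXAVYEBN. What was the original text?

The inverse of 7 mod 26 is 15, since 7·15=105≡1. Apply D(y)=15·(y−2) mod 26:
I(8): 15·(8−2)=90≡12 → M
E(4): 15·(4−2)=30≡4 → E
X(23): 15·(23−2)=315≡3 → D
A(0): 15·(0−2)=-30≡22 → W
V(21): 15·(21−2)=285≡25 → Z
Y(24): 15·(24−2)=330≡18 → S
E(4): 15·(4−2)=30≡4 → E
B(1): 15·(1−2)=-15≡11 → L
N(13): 15·(13−2)=165≡9 → J

MEDWZSELJ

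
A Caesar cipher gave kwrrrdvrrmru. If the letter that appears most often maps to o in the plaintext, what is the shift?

The most frequent ciphertext letter is r (appears 6 times).
r is position 17; o is position 14.
Shift = 3.

3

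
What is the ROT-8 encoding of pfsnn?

p(15): 15+8=23 → x
f(5): 5+8=13 → n
s(18): 18+8=26≡0 → a
n(13): 13+8=21 → v
n(13): 13+8=21 → v

xnavv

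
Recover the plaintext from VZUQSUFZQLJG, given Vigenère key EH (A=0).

Repeat the key across the ciphertext: EHEHEHEHEHEH
V(21)−E(4): 17 → R
Z(25)−H(7): 18 → S
U(20)−E(4): 16 → Q
Q(16)−H(7): 9 → J
S(18)−E(4): 14 → O
U(20)−H(7): 13 → N
F(5)−E(4): 1 → B
Z(25)−H(7): 18 → S
Q(16)−E(4): 12 → M
L(11)−H(7): 4 → E
J(9)−E(4): 5 → F
G(6)−H(7): -1≡25 → Z

RSQJONBSMEFZ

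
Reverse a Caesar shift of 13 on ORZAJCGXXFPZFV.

O(14): 14−13=1 → B
R(17): 17−13=4 → E
Z(25): 25−13=12 → M
A(0): 0−13=-13≡13 → N
J(9): 9−13=-4≡22 → W
C(2): 2−13=-11≡15 → P
G(6): 6−13=-7≡19 → T
X(23): 23−13=10 → K
X(23): 23−13=10 → K
F(5): 5−13=-8≡18 → S
P(15): 15−13=2 → C
Z(25): 25−13=12 → M
F(5): 5−13=-8≡18 → S
V(21): 21−13=8 → I

BEMNWPTKKSCMSI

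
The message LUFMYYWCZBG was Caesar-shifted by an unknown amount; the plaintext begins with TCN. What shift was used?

From the crib: L(11)−T(19)=-8≡18, so the shift is 18.

18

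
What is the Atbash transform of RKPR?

R(17) → I(8)
K(10) → P(15)
P(15) → K(10)
R(17) → I(8)

IPKI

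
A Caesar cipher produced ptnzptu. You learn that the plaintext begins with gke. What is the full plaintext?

From the crib: p(15)−g(6)=9, so the shift is 9.
Subtract 9 from each ciphertext letter:
p(15): 15−9=6 → g
t(19): 19−9=10 → k
n(13): 13−9=4 → e
z(25): 25−9=16 → q
p(15): 15−9=6 → g
t(19): 19−9=10 → k
u(20): 20−9=11 → l

gkeqgkl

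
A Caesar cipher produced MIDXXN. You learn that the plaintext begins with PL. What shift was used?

From the crib: M(12)−P(15)=-3≡23, so the shift is 23.

23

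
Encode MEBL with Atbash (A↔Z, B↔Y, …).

M(12) → N(13)
E(4) → V(21)
B(1) → Y(24)
L(11) → O(14)

NVYO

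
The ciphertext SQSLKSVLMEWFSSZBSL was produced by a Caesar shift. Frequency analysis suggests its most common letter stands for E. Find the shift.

The most frequent ciphertext letter is S (appears 6 times).
S is position 18; E is position 4.
Shift = 14.

14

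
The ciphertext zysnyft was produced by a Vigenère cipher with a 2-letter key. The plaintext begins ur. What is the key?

fh

Subtract each crib letter from the matching ciphertext letter (mod 26):
z(25)−u(20)=5 → f
y(24)−r(17)=7 → h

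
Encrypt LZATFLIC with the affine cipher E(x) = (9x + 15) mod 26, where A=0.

L(11): 9·11+15=114≡10 → K
Z(25): 9·25+15=240≡6 → G
A(0): 9·0+15=15 → P
T(19): 9·19+15=186≡4 → E
F(5): 9·5+15=60≡8 → I
L(11): 9·11+15=114≡10 → K
I(8): 9·8+15=87≡9 → J
C(2): 9·2+15=33≡7 → H

KGPEIKJH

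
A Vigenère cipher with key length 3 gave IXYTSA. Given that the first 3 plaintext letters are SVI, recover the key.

Subtract each crib letter from the matching ciphertext letter (mod 26):
I(8)−S(18)=-10≡16 → Q
X(23)−V(21)=2 → C
Y(24)−I(8)=16 → Q

QCQ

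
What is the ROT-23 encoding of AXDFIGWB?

XUACFDTY

A(0): 0+23=23 → X
X(23): 23+23=46≡20 → U
D(3): 3+23=26≡0 → A
F(5): 5+23=28≡2 → C
I(8): 8+23=31≡5 → F
G(6): 6+23=29≡3 → D
W(22): 22+23=45≡19 → T
B(1): 1+23=24 → Y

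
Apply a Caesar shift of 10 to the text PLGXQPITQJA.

P(15): 15+10=25 → Z
L(11): 11+10=21 → V
G(6): 6+10=16 → Q
X(23): 23+10=33≡7 → H
Q(16): 16+10=26≡0 → A
P(15): 15+10=25 → Z
I(8): 8+10=18 → S
T(19): 19+10=29≡3 → D
Q(16): 16+10=26≡0 → A
J(9): 9+10=19 → T
A(0): 0+10=10 → K

ZVQHAZSDATK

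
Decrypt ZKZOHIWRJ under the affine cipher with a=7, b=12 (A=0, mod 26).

NWNEDSUXH

The inverse of 7 mod 26 is 15, since 7·15=105≡1. Apply D(y)=15·(y−12) mod 26:
Z(25): 15·(25−12)=195≡13 → N
K(10): 15·(10−12)=-30≡22 → W
Z(25): 15·(25−12)=195≡13 → N
O(14): 15·(14−12)=30≡4 → E
H(7): 15·(7−12)=-75≡3 → D
I(8): 15·(8−12)=-60≡18 → S
W(22): 15·(22−12)=150≡20 → U
R(17): 15·(17−12)=75≡23 → X
J(9): 15·(9−12)=-45≡7 → H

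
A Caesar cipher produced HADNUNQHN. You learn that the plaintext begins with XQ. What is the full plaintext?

From the crib: H(7)−X(23)=-16≡10, so the shift is 10.
Subtract 10 from each ciphertext letter:
H(7): 7−10=-3≡23 → X
A(0): 0−10=-10≡16 → Q
D(3): 3−10=-7≡19 → T
N(13): 13−10=3 → D
U(20): 20−10=10 → K
N(13): 13−10=3 → D
Q(16): 16−10=6 → G
H(7): 7−10=-3≡23 → X
N(13): 13−10=3 → D

XQTDKDGXD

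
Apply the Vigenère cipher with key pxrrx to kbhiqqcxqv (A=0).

zyyznfzohs

Repeat the key across the message: pxrrxpxrrx
k(10)+p(15): 25 → z
b(1)+x(23): 24 → y
h(7)+r(17): 24 → y
i(8)+r(17): 25 → z
q(16)+x(23): 39≡13 → n
q(16)+p(15): 31≡5 → f
c(2)+x(23): 25 → z
x(23)+r(17): 40≡14 → o
q(16)+r(17): 33≡7 → h
v(21)+x(23): 44≡18 → s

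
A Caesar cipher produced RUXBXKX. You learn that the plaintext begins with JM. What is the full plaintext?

From the crib: R(17)−J(9)=8, so the shift is 8.
Subtract 8 from each ciphertext letter:
R(17): 17−8=9 → J
U(20): 20−8=12 → M
X(23): 23−8=15 → P
B(1): 1−8=-7≡19 → T
X(23): 23−8=15 → P
K(10): 10−8=2 → C
X(23): 23−8=15 → P

JMPTPCP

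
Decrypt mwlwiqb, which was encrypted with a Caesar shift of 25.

m(12): 12−25=-13≡13 → n
w(22): 22−25=-3≡23 → x
l(11): 11−25=-14≡12 → m
w(22): 22−25=-3≡23 → x
i(8): 8−25=-17≡9 → j
q(16): 16−25=-9≡17 → r
b(1): 1−25=-24≡2 → c

nxmxjrc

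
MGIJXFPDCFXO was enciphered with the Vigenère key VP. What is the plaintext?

RRNUCQUOHQCZ

Repeat the key across the ciphertext: VPVPVPVPVPVP
M(12)−V(21): -9≡17 → R
G(6)−P(15): -9≡17 → R
I(8)−V(21): -13≡13 → N
J(9)−P(15): -6≡20 → U
X(23)−V(21): 2 → C
F(5)−P(15): -10≡16 → Q
P(15)−V(21): -6≡20 → U
D(3)−P(15): -12≡14 → O
C(2)−V(21): -19≡7 → H
F(5)−P(15): -10≡16 → Q
X(23)−V(21): 2 → C
O(14)−P(15): -1≡25 → Z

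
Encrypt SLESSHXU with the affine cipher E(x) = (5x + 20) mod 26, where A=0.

S(18): 5·18+20=110≡6 → G
L(11): 5·11+20=75≡23 → X
E(4): 5·4+20=40≡14 → O
S(18): 5·18+20=110≡6 → G
S(18): 5·18+20=110≡6 → G
H(7): 5·7+20=55≡3 → D
X(23): 5·23+20=135≡5 → F
U(20): 5·20+20=120≡16 → Q

GXOGGDFQ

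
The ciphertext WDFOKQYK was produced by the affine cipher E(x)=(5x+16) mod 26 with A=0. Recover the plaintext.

The inverse of 5 mod 26 is 21, since 5·21=105≡1. Apply D(y)=21·(y−16) mod 26:
W(22): 21·(22−16)=126≡22 → W
D(3): 21·(3−16)=-273≡13 → N
F(5): 21·(5−16)=-231≡3 → D
O(14): 21·(14−16)=-42≡10 → K
K(10): 21·(10−16)=-126≡4 → E
Q(16): 21·(16−16)=0 → A
Y(24): 21·(24−16)=168≡12 → M
K(10): 21·(10−16)=-126≡4 → E

WNDKEAME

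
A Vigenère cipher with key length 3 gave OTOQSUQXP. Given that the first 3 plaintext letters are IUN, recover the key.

GZB

Subtract each crib letter from the matching ciphertext letter (mod 26):
O(14)−I(8)=6 → G
T(19)−U(20)=-1≡25 → Z
O(14)−N(13)=1 → B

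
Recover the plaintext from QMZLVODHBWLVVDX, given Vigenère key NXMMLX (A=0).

Repeat the key across the ciphertext: NXMMLXNXMMLXNXM
Q(16)−N(13): 3 → D
M(12)−X(23): -11≡15 → P
Z(25)−M(12): 13 → N
L(11)−M(12): -1≡25 → Z
V(21)−L(11): 10 → K
O(14)−X(23): -9≡17 → R
D(3)−N(13): -10≡16 → Q
H(7)−X(23): -16≡10 → K
B(1)−M(12): -11≡15 → P
W(22)−M(12): 10 → K
L(11)−L(11): 0 → A
V(21)−X(23): -2≡24 → Y
V(21)−N(13): 8 → I
D(3)−X(23): -20≡6 → G
X(23)−M(12): 11 → L

DPNZKRQKPKAYIGL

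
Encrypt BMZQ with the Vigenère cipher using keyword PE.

QQOU

Repeat the key across the message: PEPE
B(1)+P(15): 16 → Q
M(12)+E(4): 16 → Q
Z(25)+P(15): 40≡14 → O
Q(16)+E(4): 20 → U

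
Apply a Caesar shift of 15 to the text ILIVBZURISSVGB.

I(8): 8+15=23 → X
L(11): 11+15=26≡0 → A
I(8): 8+15=23 → X
V(21): 21+15=36≡10 → K
B(1): 1+15=16 → Q
Z(25): 25+15=40≡14 → O
U(20): 20+15=35≡9 → J
R(17): 17+15=32≡6 → G
I(8): 8+15=23 → X
S(18): 18+15=33≡7 → H
S(18): 18+15=33≡7 → H
V(21): 21+15=36≡10 → K
G(6): 6+15=21 → V
B(1): 1+15=16 → Q

XAXKQOJGXHHKVQ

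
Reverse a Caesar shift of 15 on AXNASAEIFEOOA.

A(0): 0−15=-15≡11 → L
X(23): 23−15=8 → I
N(13): 13−15=-2≡24 → Y
A(0): 0−15=-15≡11 → L
S(18): 18−15=3 → D
A(0): 0−15=-15≡11 → L
E(4): 4−15=-11≡15 → P
I(8): 8−15=-7≡19 → T
F(5): 5−15=-10≡16 → Q
E(4): 4−15=-11≡15 → P
O(14): 14−15=-1≡25 → Z
O(14): 14−15=-1≡25 → Z
A(0): 0−15=-15≡11 → L

LIYLDLPTQPZZL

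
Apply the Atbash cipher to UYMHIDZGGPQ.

U(20) → F(5)
Y(24) → B(1)
M(12) → N(13)
H(7) → S(18)
I(8) → R(17)
D(3) → W(22)
Z(25) → A(0)
G(6) → T(19)
G(6) → T(19)
P(15) → K(10)
Q(16) → J(9)

FBNSRWATTKJ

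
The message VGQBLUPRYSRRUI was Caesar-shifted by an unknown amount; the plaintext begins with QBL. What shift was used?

5

From the crib: V(21)−Q(16)=5, so the shift is 5.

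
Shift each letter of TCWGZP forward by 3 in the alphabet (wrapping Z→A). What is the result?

WFZJCS

T(19): 19+3=22 → W
C(2): 2+3=5 → F
W(22): 22+3=25 → Z
G(6): 6+3=9 → J
Z(25): 25+3=28≡2 → C
P(15): 15+3=18 → S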